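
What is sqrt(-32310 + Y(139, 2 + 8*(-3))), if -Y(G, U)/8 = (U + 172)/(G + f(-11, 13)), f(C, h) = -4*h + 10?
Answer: I*sqrt(304121190)/97 ≈ 179.78*I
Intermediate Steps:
f(C, h) = 10 - 4*h
Y(G, U) = -8*(172 + U)/(-42 + G) (Y(G, U) = -8*(U + 172)/(G + (10 - 4*13)) = -8*(172 + U)/(G + (10 - 52)) = -8*(172 + U)/(G - 42) = -8*(172 + U)/(-42 + G))
sqrt(-32310 + Y(139, 2 + 8*(-3))) = sqrt(-32310 + 8*(-172 - (2 + 8*(-3)))/(-42 + 139)) = sqrt(-32310 + 8*(-172 - (2 - 24))/97) = sqrt(-32310 + 8*(1/97)*(-172 - 1*(-22))) = sqrt(-32310 + 8*(1/97)*(-172 + 22)) = sqrt(-32310 + 8*(1/97)*(-150)) = sqrt(-32310 - 1200/97) = sqrt(-3135270/97) = I*sqrt(304121190)/97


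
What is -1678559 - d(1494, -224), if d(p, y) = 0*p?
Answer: -1678559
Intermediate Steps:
d(p, y) = 0
-1678559 - d(1494, -224) = -1678559 - 1*0 = -1678559 + 0 = -1678559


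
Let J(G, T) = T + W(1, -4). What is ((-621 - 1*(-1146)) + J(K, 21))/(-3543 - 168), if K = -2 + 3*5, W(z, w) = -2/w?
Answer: -1093/7422 ≈ -0.14726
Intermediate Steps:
K = 13 (K = -2 + 15 = 13)
J(G, T) = ½ + T (J(G, T) = T - 2/(-4) = T - 2*(-¼) = T + ½ = ½ + T)
((-621 - 1*(-1146)) + J(K, 21))/(-3543 - 168) = ((-621 - 1*(-1146)) + (½ + 21))/(-3543 - 168) = ((-621 + 1146) + 43/2)/(-3711) = (525 + 43/2)*(-1/3711) = (1093/2)*(-1/3711) = -1093/7422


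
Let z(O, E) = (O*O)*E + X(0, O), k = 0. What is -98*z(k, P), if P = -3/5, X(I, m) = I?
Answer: 0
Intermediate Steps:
P = -3/5 (P = -3*1/5 = -3/5 ≈ -0.60000)
z(O, E) = E*O**2 (z(O, E) = (O*O)*E + 0 = O**2*E + 0 = E*O**2 + 0 = E*O**2)
-98*z(k, P) = -(-294)*0**2/5 = -(-294)*0/5 = -98*0 = 0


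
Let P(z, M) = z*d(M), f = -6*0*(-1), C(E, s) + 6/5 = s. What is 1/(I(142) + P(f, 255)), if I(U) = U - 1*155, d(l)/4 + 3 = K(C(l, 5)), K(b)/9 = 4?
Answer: -1/13 ≈ -0.076923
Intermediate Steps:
C(E, s) = -6/5 + s
K(b) = 36 (K(b) = 9*4 = 36)
d(l) = 132 (d(l) = -12 + 4*36 = -12 + 144 = 132)
f = 0 (f = 0*(-1) = 0)
P(z, M) = 132*z (P(z, M) = z*132 = 132*z)
I(U) = -155 + U (I(U) = U - 155 = -155 + U)
1/(I(142) + P(f, 255)) = 1/((-155 + 142) + 132*0) = 1/(-13 + 0) = 1/(-13) = -1/13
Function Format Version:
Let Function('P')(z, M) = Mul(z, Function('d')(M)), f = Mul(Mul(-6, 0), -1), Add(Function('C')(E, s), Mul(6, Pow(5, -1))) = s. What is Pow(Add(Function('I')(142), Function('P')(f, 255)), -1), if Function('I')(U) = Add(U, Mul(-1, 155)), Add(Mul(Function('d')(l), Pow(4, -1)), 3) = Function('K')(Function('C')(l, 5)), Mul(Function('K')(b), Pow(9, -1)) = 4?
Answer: Rational(-1, 13) ≈ -0.076923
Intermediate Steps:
Function('C')(E, s) = Add(Rational(-6, 5), s)
Function('K')(b) = 36 (Function('K')(b) = Mul(9, 4) = 36)
Function('d')(l) = 132 (Function('d')(l) = Add(-12, Mul(4, 36)) = Add(-12, 144) = 132)
f = 0 (f = Mul(0, -1) = 0)
Function('P')(z, M) = Mul(132, z) (Function('P')(z, M) = Mul(z, 132) = Mul(132, z))
Function('I')(U) = Add(-155, U) (Function('I')(U) = Add(U, -155) = Add(-155, U))
Pow(Add(Function('I')(142), Function('P')(f, 255)), -1) = Pow(Add(Add(-155, 142), Mul(132, 0)), -1) = Pow(Add(-13, 0), -1) = Pow(-13, -1) = Rational(-1, 13)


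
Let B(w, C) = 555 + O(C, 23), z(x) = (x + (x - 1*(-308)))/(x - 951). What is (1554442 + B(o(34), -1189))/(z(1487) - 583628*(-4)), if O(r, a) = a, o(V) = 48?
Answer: 416745360/625650857 ≈ 0.66610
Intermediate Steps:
z(x) = (308 + 2*x)/(-951 + x) (z(x) = (x + (x + 308))/(-951 + x) = (x + (308 + x))/(-951 + x) = (308 + 2*x)/(-951 + x))
B(w, C) = 578 (B(w, C) = 555 + 23 = 578)
(1554442 + B(o(34), -1189))/(z(1487) - 583628*(-4)) = (1554442 + 578)/(2*(154 + 1487)/(-951 + 1487) - 583628*(-4)) = 1555020/(2*1641/536 + 2334512) = 1555020/(2*(1/536)*1641 + 2334512) = 1555020/(1641/268 + 2334512) = 1555020/(625650857/268) = 1555020*(268/625650857) = 416745360/625650857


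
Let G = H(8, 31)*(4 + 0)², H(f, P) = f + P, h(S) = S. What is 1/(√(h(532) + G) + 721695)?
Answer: 1/721729 ≈ 1.3856e-6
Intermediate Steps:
H(f, P) = P + f
G = 624 (G = (31 + 8)*(4 + 0)² = 39*4² = 39*16 = 624)
1/(√(h(532) + G) + 721695) = 1/(√(532 + 624) + 721695) = 1/(√1156 + 721695) = 1/(34 + 721695) = 1/721729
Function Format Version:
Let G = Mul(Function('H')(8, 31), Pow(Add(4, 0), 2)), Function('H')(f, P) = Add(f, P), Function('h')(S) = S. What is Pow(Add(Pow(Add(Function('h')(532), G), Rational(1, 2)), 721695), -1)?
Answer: Rational(1, 721729) ≈ 1.3856e-6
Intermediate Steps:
Function('H')(f, P) = Add(P, f)
G = 624 (G = Mul(Add(31, 8), Pow(Add(4, 0), 2)) = Mul(39, Pow(4, 2)) = Mul(39, 16) = 624)
Pow(Add(Pow(Add(Function('h')(532), G), Rational(1, 2)), 721695), -1) = Pow(Add(Pow(Add(532, 624), Rational(1, 2)), 721695), -1) = Pow(Add(Pow(1156, Rational(1, 2)), 721695), -1) = Pow(Add(34, 721695), -1) = Pow(721729, -1) = Rational(1, 721729)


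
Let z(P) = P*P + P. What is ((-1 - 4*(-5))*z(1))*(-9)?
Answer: -342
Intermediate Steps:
z(P) = P + P**2 (z(P) = P**2 + P = P + P**2)
((-1 - 4*(-5))*z(1))*(-9) = ((-1 - 4*(-5))*(1*(1 + 1)))*(-9) = ((-1 + 20)*(1*2))*(-9) = (19*2)*(-9) = 38*(-9) = -342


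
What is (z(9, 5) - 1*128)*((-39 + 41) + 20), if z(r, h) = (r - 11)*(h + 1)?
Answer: -3080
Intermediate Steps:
z(r, h) = (1 + h)*(-11 + r) (z(r, h) = (-11 + r)*(1 + h) = (1 + h)*(-11 + r))
(z(9, 5) - 1*128)*((-39 + 41) + 20) = ((-11 + 9 - 11*5 + 5*9) - 1*128)*((-39 + 41) + 20) = ((-11 + 9 - 55 + 45) - 128)*(2 + 20) = (-12 - 128)*22 = -140*22 = -3080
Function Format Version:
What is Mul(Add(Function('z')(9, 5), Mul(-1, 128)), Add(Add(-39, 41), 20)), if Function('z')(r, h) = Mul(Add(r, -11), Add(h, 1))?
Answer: -3080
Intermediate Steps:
Function('z')(r, h) = Mul(Add(1, h), Add(-11, r)) (Function('z')(r, h) = Mul(Add(-11, r), Add(1, h)) = Mul(Add(1, h), Add(-11, r)))
Mul(Add(Function('z')(9, 5), Mul(-1, 128)), Add(Add(-39, 41), 20)) = Mul(Add(Add(-11, 9, Mul(-11, 5), Mul(5, 9)), Mul(-1, 128)), Add(Add(-39, 41), 20)) = Mul(Add(Add(-11, 9, -55, 45), -128), Add(2, 20)) = Mul(Add(-12, -128), 22) = Mul(-140, 22) = -3080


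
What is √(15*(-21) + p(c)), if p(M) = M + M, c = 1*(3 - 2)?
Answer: I*√313 ≈ 17.692*I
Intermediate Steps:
c = 1 (c = 1*1 = 1)
p(M) = 2*M
√(15*(-21) + p(c)) = √(15*(-21) + 2*1) = √(-315 + 2) = √(-313) = I*√313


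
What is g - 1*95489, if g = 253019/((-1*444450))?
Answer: -42440339069/444450 ≈ -95490.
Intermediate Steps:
g = -253019/444450 (g = 253019/(-444450) = 253019*(-1/444450) = -253019/444450 ≈ -0.56929)
g - 1*95489 = -253019/444450 - 1*95489 = -253019/444450 - 95489 = -42440339069/444450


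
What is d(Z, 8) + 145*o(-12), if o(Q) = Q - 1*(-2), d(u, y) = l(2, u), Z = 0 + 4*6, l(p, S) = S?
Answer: -1426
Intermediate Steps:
Z = 24 (Z = 0 + 24 = 24)
d(u, y) = u
o(Q) = 2 + Q (o(Q) = Q + 2 = 2 + Q)
d(Z, 8) + 145*o(-12) = 24 + 145*(2 - 12) = 24 + 145*(-10) = 24 - 1450 = -1426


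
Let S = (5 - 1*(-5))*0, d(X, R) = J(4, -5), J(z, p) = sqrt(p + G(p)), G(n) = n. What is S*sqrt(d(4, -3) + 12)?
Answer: 0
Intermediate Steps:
J(z, p) = sqrt(2)*sqrt(p) (J(z, p) = sqrt(p + p) = sqrt(2*p) = sqrt(2)*sqrt(p))
d(X, R) = I*sqrt(10) (d(X, R) = sqrt(2)*sqrt(-5) = sqrt(2)*(I*sqrt(5)) = I*sqrt(10))
S = 0 (S = (5 + 5)*0 = 10*0 = 0)
S*sqrt(d(4, -3) + 12) = 0*sqrt(I*sqrt(10) + 12) = 0*sqrt(12 + I*sqrt(10)) = 0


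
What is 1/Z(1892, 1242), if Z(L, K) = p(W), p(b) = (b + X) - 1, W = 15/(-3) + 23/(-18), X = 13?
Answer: 18/103 ≈ 0.17476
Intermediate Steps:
W = -113/18 (W = 15*(-1/3) + 23*(-1/18) = -5 - 23/18 = -113/18 ≈ -6.2778)
p(b) = 12 + b (p(b) = (b + 13) - 1 = (13 + b) - 1 = 12 + b)
Z(L, K) = 103/18 (Z(L, K) = 12 - 113/18 = 103/18)
1/Z(1892, 1242) = 1/(103/18) = 18/103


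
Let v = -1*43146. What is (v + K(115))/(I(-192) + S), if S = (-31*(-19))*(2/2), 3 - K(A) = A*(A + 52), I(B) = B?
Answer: -62348/397 ≈ -157.05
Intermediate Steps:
K(A) = 3 - A*(52 + A) (K(A) = 3 - A*(A + 52) = 3 - A*(52 + A))
S = 589 (S = 589*(2*(½)) = 589*1 = 589)
v = -43146
(v + K(115))/(I(-192) + S) = (-43146 + (3 - 1*115² - 52*115))/(-192 + 589) = (-43146 + (3 - 1*13225 - 5980))/397 = (-43146 + (3 - 13225 - 5980))*(1/397) = (-43146 - 19202)*(1/397) = -62348*1/397 = -62348/397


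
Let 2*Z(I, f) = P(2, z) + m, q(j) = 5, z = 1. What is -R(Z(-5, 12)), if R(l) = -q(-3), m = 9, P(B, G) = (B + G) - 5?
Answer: 5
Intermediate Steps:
P(B, G) = -5 + B + G
Z(I, f) = 7/2 (Z(I, f) = ((-5 + 2 + 1) + 9)/2 = (-2 + 9)/2 = (½)*7 = 7/2)
R(l) = -5 (R(l) = -1*5 = -5)
-R(Z(-5, 12)) = -1*(-5) = 5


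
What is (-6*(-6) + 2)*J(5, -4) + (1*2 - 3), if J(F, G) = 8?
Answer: 303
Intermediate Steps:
(-6*(-6) + 2)*J(5, -4) + (1*2 - 3) = (-6*(-6) + 2)*8 + (1*2 - 3) = (36 + 2)*8 + (2 - 3) = 38*8 - 1 = 304 - 1 = 303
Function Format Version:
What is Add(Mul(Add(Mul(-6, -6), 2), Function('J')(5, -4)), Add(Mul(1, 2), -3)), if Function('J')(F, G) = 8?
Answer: 303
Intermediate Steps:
Add(Mul(Add(Mul(-6, -6), 2), Function('J')(5, -4)), Add(Mul(1, 2), -3)) = Add(Mul(Add(Mul(-6, -6), 2), 8), Add(Mul(1, 2), -3)) = Add(Mul(Add(36, 2), 8), Add(2, -3)) = Add(Mul(38, 8), -1) = Add(304, -1) = 303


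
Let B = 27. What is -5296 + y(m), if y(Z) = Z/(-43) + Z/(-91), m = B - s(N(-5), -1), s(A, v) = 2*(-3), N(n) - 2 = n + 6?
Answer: -20727670/3913 ≈ -5297.1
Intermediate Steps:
N(n) = 8 + n (N(n) = 2 + (n + 6) = 2 + (6 + n) = 8 + n)
s(A, v) = -6
m = 33 (m = 27 - 1*(-6) = 27 + 6 = 33)
y(Z) = -134*Z/3913 (y(Z) = Z*(-1/43) + Z*(-1/91) = -Z/43 - Z/91 = -134*Z/3913)
-5296 + y(m) = -5296 - 134/3913*33 = -5296 - 4422/3913 = -20727670/3913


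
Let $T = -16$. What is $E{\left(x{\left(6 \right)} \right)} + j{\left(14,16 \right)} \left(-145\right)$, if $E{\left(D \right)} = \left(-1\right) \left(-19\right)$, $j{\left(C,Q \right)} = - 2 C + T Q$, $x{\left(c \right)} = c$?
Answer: $41199$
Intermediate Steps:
$j{\left(C,Q \right)} = - 16 Q - 2 C$ ($j{\left(C,Q \right)} = - 2 C - 16 Q = - 16 Q - 2 C$)
$E{\left(D \right)} = 19$
$E{\left(x{\left(6 \right)} \right)} + j{\left(14,16 \right)} \left(-145\right) = 19 + \left(\left(-16\right) 16 - 28\right) \left(-145\right) = 19 + \left(-256 - 28\right) \left(-145\right) = 19 - -41180 = 19 + 41180 = 41199$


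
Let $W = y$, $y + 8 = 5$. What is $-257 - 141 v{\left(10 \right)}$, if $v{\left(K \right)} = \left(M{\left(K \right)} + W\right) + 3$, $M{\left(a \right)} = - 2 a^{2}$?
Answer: $27943$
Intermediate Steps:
$y = -3$ ($y = -8 + 5 = -3$)
$W = -3$
$v{\left(K \right)} = - 2 K^{2}$ ($v{\left(K \right)} = \left(- 2 K^{2} - 3\right) + 3 = \left(-3 - 2 K^{2}\right) + 3 = - 2 K^{2}$)
$-257 - 141 v{\left(10 \right)} = -257 - 141 \left(- 2 \cdot 10^{2}\right) = -257 - 141 \left(\left(-2\right) 100\right) = -257 - -28200 = -257 + 28200 = 27943$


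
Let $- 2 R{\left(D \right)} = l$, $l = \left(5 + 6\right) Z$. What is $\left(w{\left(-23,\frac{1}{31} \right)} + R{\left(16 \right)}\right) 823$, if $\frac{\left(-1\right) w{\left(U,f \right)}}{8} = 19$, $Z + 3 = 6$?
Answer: $- \frac{277351}{2} \approx -1.3868 \cdot 10^{5}$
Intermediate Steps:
$Z = 3$ ($Z = -3 + 6 = 3$)
$l = 33$ ($l = \left(5 + 6\right) 3 = 11 \cdot 3 = 33$)
$w{\left(U,f \right)} = -152$ ($w{\left(U,f \right)} = \left(-8\right) 19 = -152$)
$R{\left(D \right)} = - \frac{33}{2}$ ($R{\left(D \right)} = \left(- \frac{1}{2}\right) 33 = - \frac{33}{2}$)
$\left(w{\left(-23,\frac{1}{31} \right)} + R{\left(16 \right)}\right) 823 = \left(-152 - \frac{33}{2}\right) 823 = \left(- \frac{337}{2}\right) 823 = - \frac{277351}{2}$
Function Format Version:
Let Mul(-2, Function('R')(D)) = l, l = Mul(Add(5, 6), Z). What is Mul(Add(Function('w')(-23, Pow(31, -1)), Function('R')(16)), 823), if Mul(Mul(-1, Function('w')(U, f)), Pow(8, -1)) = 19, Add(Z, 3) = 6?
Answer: Rational(-277351, 2) ≈ -1.3868e+5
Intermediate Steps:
Z = 3 (Z = Add(-3, 6) = 3)
l = 33 (l = Mul(Add(5, 6), 3) = Mul(11, 3) = 33)
Function('w')(U, f) = -152 (Function('w')(U, f) = Mul(-8, 19) = -152)
Function('R')(D) = Rational(-33, 2) (Function('R')(D) = Mul(Rational(-1, 2), 33) = Rational(-33, 2))
Mul(Add(Function('w')(-23, Pow(31, -1)), Function('R')(16)), 823) = Mul(Add(-152, Rational(-33, 2)), 823) = Mul(Rational(-337, 2), 823) = Rational(-277351, 2)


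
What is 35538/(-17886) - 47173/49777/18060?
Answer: -760679350139/382833911460 ≈ -1.9870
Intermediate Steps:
35538/(-17886) - 47173/49777/18060 = 35538*(-1/17886) - 47173*1/49777*(1/18060) = -5923/2981 - 6739/7111*1/18060 = -5923/2981 - 6739/128424660 = -760679350139/382833911460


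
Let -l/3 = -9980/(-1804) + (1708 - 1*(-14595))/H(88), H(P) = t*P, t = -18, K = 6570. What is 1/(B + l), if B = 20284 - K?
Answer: 21648/297189815 ≈ 7.2842e-5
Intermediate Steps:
H(P) = -18*P
B = 13714 (B = 20284 - 1*6570 = 20284 - 6570 = 13714)
l = 309143/21648 (l = -3*(-9980/(-1804) + (1708 - 1*(-14595))/((-18*88))) = -3*(-9980*(-1/1804) + (1708 + 14595)/(-1584)) = -3*(2495/451 + 16303*(-1/1584)) = -3*(2495/451 - 16303/1584) = -3*(-309143/64944) = 309143/21648 ≈ 14.280)
1/(B + l) = 1/(13714 + 309143/21648) = 1/(297189815/21648) = 21648/297189815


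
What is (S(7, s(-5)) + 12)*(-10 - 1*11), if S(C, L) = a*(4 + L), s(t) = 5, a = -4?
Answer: 504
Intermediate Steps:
S(C, L) = -16 - 4*L (S(C, L) = -4*(4 + L) = -16 - 4*L)
(S(7, s(-5)) + 12)*(-10 - 1*11) = ((-16 - 4*5) + 12)*(-10 - 1*11) = ((-16 - 20) + 12)*(-10 - 11) = (-36 + 12)*(-21) = -24*(-21) = 504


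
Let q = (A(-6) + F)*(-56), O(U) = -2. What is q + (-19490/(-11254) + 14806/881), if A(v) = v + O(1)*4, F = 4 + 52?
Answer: -11567875517/4957387 ≈ -2333.5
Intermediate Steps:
F = 56
A(v) = -8 + v (A(v) = v - 2*4 = v - 8 = -8 + v)
q = -2352 (q = ((-8 - 6) + 56)*(-56) = (-14 + 56)*(-56) = 42*(-56) = -2352)
q + (-19490/(-11254) + 14806/881) = -2352 + (-19490/(-11254) + 14806/881) = -2352 + (-19490*(-1/11254) + 14806*(1/881)) = -2352 + (9745/5627 + 14806/881) = -2352 + 91898707/4957387 = -11567875517/4957387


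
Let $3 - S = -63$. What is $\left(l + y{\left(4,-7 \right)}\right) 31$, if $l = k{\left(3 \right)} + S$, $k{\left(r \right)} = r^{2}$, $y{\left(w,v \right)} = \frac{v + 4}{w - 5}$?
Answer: $2418$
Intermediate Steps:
$S = 66$ ($S = 3 - -63 = 3 + 63 = 66$)
$y{\left(w,v \right)} = \frac{4 + v}{-5 + w}$
$l = 75$ ($l = 3^{2} + 66 = 9 + 66 = 75$)
$\left(l + y{\left(4,-7 \right)}\right) 31 = \left(75 + \frac{4 - 7}{-5 + 4}\right) 31 = \left(75 + \frac{1}{-1} \left(-3\right)\right) 31 = \left(75 - -3\right) 31 = \left(75 + 3\right) 31 = 78 \cdot 31 = 2418$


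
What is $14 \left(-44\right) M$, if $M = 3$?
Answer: $-1848$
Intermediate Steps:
$14 \left(-44\right) M = 14 \left(-44\right) 3 = \left(-616\right) 3 = -1848$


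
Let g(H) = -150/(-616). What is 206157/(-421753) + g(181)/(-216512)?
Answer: -808691450691/1654405432064 ≈ -0.48881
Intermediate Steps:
g(H) = 75/308 (g(H) = -150*(-1/616) = 75/308)
206157/(-421753) + g(181)/(-216512) = 206157/(-421753) + (75/308)/(-216512) = 206157*(-1/421753) + (75/308)*(-1/216512) = -206157/421753 - 75/66685696 = -808691450691/1654405432064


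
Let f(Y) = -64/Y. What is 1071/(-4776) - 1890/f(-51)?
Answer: -9592233/6368 ≈ -1506.3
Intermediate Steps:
1071/(-4776) - 1890/f(-51) = 1071/(-4776) - 1890/((-64/(-51))) = 1071*(-1/4776) - 1890/((-64*(-1/51))) = -357/1592 - 1890/64/51 = -357/1592 - 1890*51/64 = -357/1592 - 48195/32 = -9592233/6368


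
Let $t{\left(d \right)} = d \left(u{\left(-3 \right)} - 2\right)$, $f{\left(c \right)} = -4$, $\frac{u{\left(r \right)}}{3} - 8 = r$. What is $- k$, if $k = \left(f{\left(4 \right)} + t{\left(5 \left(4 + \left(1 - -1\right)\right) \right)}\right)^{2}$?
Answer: $-148996$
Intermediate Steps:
$u{\left(r \right)} = 24 + 3 r$
$t{\left(d \right)} = 13 d$ ($t{\left(d \right)} = d \left(\left(24 + 3 \left(-3\right)\right) - 2\right) = d \left(\left(24 - 9\right) - 2\right) = d \left(15 - 2\right) = d 13 = 13 d$)
$k = 148996$ ($k = \left(-4 + 13 \cdot 5 \left(4 + \left(1 - -1\right)\right)\right)^{2} = \left(-4 + 13 \cdot 5 \left(4 + \left(1 + 1\right)\right)\right)^{2} = \left(-4 + 13 \cdot 5 \left(4 + 2\right)\right)^{2} = \left(-4 + 13 \cdot 5 \cdot 6\right)^{2} = \left(-4 + 13 \cdot 30\right)^{2} = \left(-4 + 390\right)^{2} = 386^{2} = 148996$)
$- k = \left(-1\right) 148996 = -148996$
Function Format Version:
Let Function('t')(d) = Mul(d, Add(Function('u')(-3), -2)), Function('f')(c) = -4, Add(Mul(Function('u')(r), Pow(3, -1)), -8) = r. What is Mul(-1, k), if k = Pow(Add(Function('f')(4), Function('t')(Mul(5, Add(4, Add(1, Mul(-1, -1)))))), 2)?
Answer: -148996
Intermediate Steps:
Function('u')(r) = Add(24, Mul(3, r))
Function('t')(d) = Mul(13, d) (Function('t')(d) = Mul(d, Add(Add(24, Mul(3, -3)), -2)) = Mul(d, Add(Add(24, -9), -2)) = Mul(d, Add(15, -2)) = Mul(d, 13) = Mul(13, d))
k = 148996 (k = Pow(Add(-4, Mul(13, Mul(5, Add(4, Add(1, Mul(-1, -1)))))), 2) = Pow(Add(-4, Mul(13, Mul(5, Add(4, Add(1, 1))))), 2) = Pow(Add(-4, Mul(13, Mul(5, Add(4, 2)))), 2) = Pow(Add(-4, Mul(13, Mul(5, 6))), 2) = Pow(Add(-4, Mul(13, 30)), 2) = Pow(Add(-4, 390), 2) = Pow(386, 2) = 148996)
Mul(-1, k) = Mul(-1, 148996) = -148996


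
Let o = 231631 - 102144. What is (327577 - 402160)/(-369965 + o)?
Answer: 74583/240478 ≈ 0.31014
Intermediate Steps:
o = 129487
(327577 - 402160)/(-369965 + o) = (327577 - 402160)/(-369965 + 129487) = -74583/(-240478) = -74583*(-1/240478) = 74583/240478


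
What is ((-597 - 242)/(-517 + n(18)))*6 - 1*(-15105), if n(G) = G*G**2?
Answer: 80278041/5315 ≈ 15104.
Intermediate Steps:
n(G) = G**3
((-597 - 242)/(-517 + n(18)))*6 - 1*(-15105) = ((-597 - 242)/(-517 + 18**3))*6 - 1*(-15105) = -839/(-517 + 5832)*6 + 15105 = -839/5315*6 + 15105 = -5034/5315 + 15105 = 80278041/5315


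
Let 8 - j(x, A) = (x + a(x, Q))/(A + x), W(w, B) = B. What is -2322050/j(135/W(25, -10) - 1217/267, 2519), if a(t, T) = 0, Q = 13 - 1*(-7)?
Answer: -3101104741150/10693667 ≈ -2.8999e+5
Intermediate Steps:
Q = 20 (Q = 13 + 7 = 20)
j(x, A) = 8 - x/(A + x) (j(x, A) = 8 - (x + 0)/(A + x) = 8 - x/(A + x))
-2322050/j(135/W(25, -10) - 1217/267, 2519) = -2322050*(2519 + (135/(-10) - 1217/267))/(7*(135/(-10) - 1217/267) + 8*2519) = -2322050*(2519 + (135*(-⅒) - 1217*1/267))/(7*(135*(-⅒) - 1217*1/267) + 20152) = -2322050*(2519 + (-27/2 - 1217/267))/(7*(-27/2 - 1217/267) + 20152) = -2322050*(2519 - 9643/534)/(7*(-9643/534) + 20152) = -2322050*1335503/(534*(-67501/534 + 20152)) = -2322050/((534/1335503)*(10693667/534)) = -2322050/10693667/1335503 = -2322050*1335503/10693667 = -3101104741150/10693667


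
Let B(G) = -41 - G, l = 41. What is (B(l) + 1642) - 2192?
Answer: -632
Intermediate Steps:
(B(l) + 1642) - 2192 = ((-41 - 1*41) + 1642) - 2192 = ((-41 - 41) + 1642) - 2192 = (-82 + 1642) - 2192 = 1560 - 2192 = -632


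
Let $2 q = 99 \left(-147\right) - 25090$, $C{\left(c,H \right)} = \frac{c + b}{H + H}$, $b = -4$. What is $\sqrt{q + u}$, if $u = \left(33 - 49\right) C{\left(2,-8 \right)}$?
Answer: $\frac{i \sqrt{79294}}{2} \approx 140.8 i$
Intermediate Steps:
$C{\left(c,H \right)} = \frac{-4 + c}{2 H}$ ($C{\left(c,H \right)} = \frac{c - 4}{H + H} = \frac{-4 + c}{2 H}$)
$u = -2$ ($u = \left(33 - 49\right) \frac{-4 + 2}{2 \left(-8\right)} = - 16 \cdot \frac{1}{2} \left(- \frac{1}{8}\right) \left(-2\right) = \left(-16\right) \frac{1}{8} = -2$)
$q = - \frac{39643}{2}$ ($q = \frac{99 \left(-147\right) - 25090}{2} = \frac{-14553 - 25090}{2} = \frac{1}{2} \left(-39643\right) = - \frac{39643}{2} \approx -19822.0$)
$\sqrt{q + u} = \sqrt{- \frac{39643}{2} - 2} = \sqrt{- \frac{39647}{2}} = \frac{i \sqrt{79294}}{2}$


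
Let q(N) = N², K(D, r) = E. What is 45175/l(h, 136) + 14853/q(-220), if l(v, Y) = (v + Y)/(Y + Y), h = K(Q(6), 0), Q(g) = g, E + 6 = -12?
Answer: 297360796327/2855600 ≈ 1.0413e+5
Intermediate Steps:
E = -18 (E = -6 - 12 = -18)
K(D, r) = -18
h = -18
l(v, Y) = (Y + v)/(2*Y) (l(v, Y) = (Y + v)/((2*Y)) = (Y + v)*(1/(2*Y)) = (Y + v)/(2*Y))
45175/l(h, 136) + 14853/q(-220) = 45175/(((½)*(136 - 18)/136)) + 14853/((-220)²) = 45175/(((½)*(1/136)*118)) + 14853/48400 = 45175/(59/136) + 14853*(1/48400) = 45175*(136/59) + 14853/48400 = 6143800/59 + 14853/48400 = 297360796327/2855600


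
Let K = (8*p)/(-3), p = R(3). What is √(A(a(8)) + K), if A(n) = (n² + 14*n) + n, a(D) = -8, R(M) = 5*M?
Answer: 4*I*√6 ≈ 9.798*I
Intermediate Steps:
p = 15 (p = 5*3 = 15)
A(n) = n² + 15*n
K = -40 (K = (8*15)/(-3) = 120*(-⅓) = -40)
√(A(a(8)) + K) = √(-8*(15 - 8) - 40) = √(-8*7 - 40) = √(-56 - 40) = √(-96) = 4*I*√6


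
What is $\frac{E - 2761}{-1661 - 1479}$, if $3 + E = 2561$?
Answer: $\frac{203}{3140} \approx 0.06465$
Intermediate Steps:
$E = 2558$ ($E = -3 + 2561 = 2558$)
$\frac{E - 2761}{-1661 - 1479} = \frac{2558 - 2761}{-1661 - 1479} = - \frac{203}{-3140} = \left(-203\right) \left(- \frac{1}{3140}\right) = \frac{203}{3140}$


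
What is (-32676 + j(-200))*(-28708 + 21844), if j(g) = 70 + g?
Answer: 225180384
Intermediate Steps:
(-32676 + j(-200))*(-28708 + 21844) = (-32676 + (70 - 200))*(-28708 + 21844) = (-32676 - 130)*(-6864) = -32806*(-6864) = 225180384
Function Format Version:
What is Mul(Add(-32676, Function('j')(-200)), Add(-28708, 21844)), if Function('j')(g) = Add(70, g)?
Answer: 225180384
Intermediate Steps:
Mul(Add(-32676, Function('j')(-200)), Add(-28708, 21844)) = Mul(Add(-32676, Add(70, -200)), Add(-28708, 21844)) = Mul(Add(-32676, -130), -6864) = Mul(-32806, -6864) = 225180384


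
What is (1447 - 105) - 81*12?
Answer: 370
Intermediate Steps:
(1447 - 105) - 81*12 = 1342 - 972 = 370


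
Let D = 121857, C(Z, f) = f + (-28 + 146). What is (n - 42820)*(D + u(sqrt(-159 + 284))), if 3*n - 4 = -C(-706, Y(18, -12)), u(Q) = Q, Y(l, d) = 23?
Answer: -5223481543 - 642985*sqrt(5)/3 ≈ -5.2240e+9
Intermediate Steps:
C(Z, f) = 118 + f (C(Z, f) = f + 118 = 118 + f)
n = -137/3 (n = 4/3 + (-(118 + 23))/3 = 4/3 + (-1*141)/3 = 4/3 + (1/3)*(-141) = 4/3 - 47 = -137/3 ≈ -45.667)
(n - 42820)*(D + u(sqrt(-159 + 284))) = (-137/3 - 42820)*(121857 + sqrt(-159 + 284)) = -128597*(121857 + sqrt(125))/3 = -128597*(121857 + 5*sqrt(5))/3 = -5223481543 - 642985*sqrt(5)/3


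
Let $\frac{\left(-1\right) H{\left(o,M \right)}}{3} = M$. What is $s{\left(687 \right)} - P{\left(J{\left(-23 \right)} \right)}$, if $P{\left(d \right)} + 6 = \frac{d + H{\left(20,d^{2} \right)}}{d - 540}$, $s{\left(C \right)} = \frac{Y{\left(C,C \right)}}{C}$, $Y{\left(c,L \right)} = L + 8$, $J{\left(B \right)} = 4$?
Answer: $\frac{637921}{92058} \approx 6.9296$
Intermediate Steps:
$H{\left(o,M \right)} = - 3 M$
$Y{\left(c,L \right)} = 8 + L$
$s{\left(C \right)} = \frac{8 + C}{C}$
$P{\left(d \right)} = -6 + \frac{d - 3 d^{2}}{-540 + d}$ ($P{\left(d \right)} = -6 + \frac{d - 3 d^{2}}{d - 540} = -6 + \frac{d - 3 d^{2}}{-540 + d}$)
$s{\left(687 \right)} - P{\left(J{\left(-23 \right)} \right)} = \frac{8 + 687}{687} - \frac{3240 - 20 - 3 \cdot 4^{2}}{-540 + 4} = \frac{1}{687} \cdot 695 - \frac{3240 - 20 - 48}{-536} = \frac{695}{687} - - \frac{3240 - 20 - 48}{536} = \frac{695}{687} - \left(- \frac{1}{536}\right) 3172 = \frac{695}{687} - - \frac{793}{134} = \frac{695}{687} + \frac{793}{134} = \frac{637921}{92058}$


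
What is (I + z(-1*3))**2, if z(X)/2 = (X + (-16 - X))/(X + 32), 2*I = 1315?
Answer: 1449401041/3364 ≈ 4.3086e+5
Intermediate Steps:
I = 1315/2 (I = (1/2)*1315 = 1315/2 ≈ 657.50)
z(X) = -32/(32 + X) (z(X) = 2*((X + (-16 - X))/(X + 32)) = 2*(-16/(32 + X)) = -32/(32 + X))
(I + z(-1*3))**2 = (1315/2 - 32/(32 - 1*3))**2 = (1315/2 - 32/(32 - 3))**2 = (1315/2 - 32/29)**2 = (38071/58)**2 = 1449401041/3364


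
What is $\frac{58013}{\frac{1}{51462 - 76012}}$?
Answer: $-1424219150$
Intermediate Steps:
$\frac{58013}{\frac{1}{51462 - 76012}} = \frac{58013}{\frac{1}{-24550}} = \frac{58013}{- \frac{1}{24550}} = 58013 \left(-24550\right) = -1424219150$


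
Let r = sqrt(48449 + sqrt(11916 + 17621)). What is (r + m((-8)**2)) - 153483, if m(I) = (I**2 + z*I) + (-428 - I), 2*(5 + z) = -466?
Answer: -165111 + sqrt(48449 + sqrt(29537)) ≈ -1.6489e+5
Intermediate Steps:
z = -238 (z = -5 + (1/2)*(-466) = -5 - 233 = -238)
r = sqrt(48449 + sqrt(29537)) ≈ 220.50
m(I) = -428 + I**2 - 239*I (m(I) = (I**2 - 238*I) + (-428 - I) = -428 + I**2 - 239*I)
(r + m((-8)**2)) - 153483 = (sqrt(48449 + sqrt(29537)) + (-428 + ((-8)**2)**2 - 239*(-8)**2)) - 153483 = (sqrt(48449 + sqrt(29537)) + (-428 + 64**2 - 239*64)) - 153483 = (sqrt(48449 + sqrt(29537)) + (-428 + 4096 - 15296)) - 153483 = (sqrt(48449 + sqrt(29537)) - 11628) - 153483 = (-11628 + sqrt(48449 + sqrt(29537))) - 153483 = -165111 + sqrt(48449 + sqrt(29537))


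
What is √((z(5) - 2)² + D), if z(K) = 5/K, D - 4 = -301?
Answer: 2*I*√74 ≈ 17.205*I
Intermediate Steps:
D = -297 (D = 4 - 301 = -297)
√((z(5) - 2)² + D) = √((5/5 - 2)² - 297) = √((5*(⅕) - 2)² - 297) = √((1 - 2)² - 297) = √((-1)² - 297) = √(1 - 297) = √(-296) = 2*I*√74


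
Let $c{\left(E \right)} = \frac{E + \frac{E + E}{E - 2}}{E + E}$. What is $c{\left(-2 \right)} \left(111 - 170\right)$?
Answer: $- \frac{59}{4} \approx -14.75$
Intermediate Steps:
$c{\left(E \right)} = \frac{E + \frac{2 E}{-2 + E}}{2 E}$
$c{\left(-2 \right)} \left(111 - 170\right) = \frac{1}{2} \left(-2\right) \frac{1}{-2 - 2} \left(111 - 170\right) = \frac{1}{2} \left(-2\right) \frac{1}{-4} \left(-59\right) = \frac{1}{2} \left(-2\right) \left(- \frac{1}{4}\right) \left(-59\right) = \frac{1}{4} \left(-59\right) = - \frac{59}{4}$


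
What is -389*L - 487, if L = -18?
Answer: 6515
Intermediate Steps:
-389*L - 487 = -389*(-18) - 487 = 7002 - 487 = 6515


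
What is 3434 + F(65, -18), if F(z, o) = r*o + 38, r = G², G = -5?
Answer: 3022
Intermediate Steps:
r = 25 (r = (-5)² = 25)
F(z, o) = 38 + 25*o (F(z, o) = 25*o + 38 = 38 + 25*o)
3434 + F(65, -18) = 3434 + (38 + 25*(-18)) = 3434 + (38 - 450) = 3434 - 412 = 3022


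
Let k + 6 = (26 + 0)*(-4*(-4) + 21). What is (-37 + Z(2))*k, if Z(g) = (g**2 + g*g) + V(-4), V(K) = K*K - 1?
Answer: -13384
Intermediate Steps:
k = 956 (k = -6 + (26 + 0)*(-4*(-4) + 21) = -6 + 26*(16 + 21) = -6 + 26*37 = -6 + 962 = 956)
V(K) = -1 + K**2 (V(K) = K**2 - 1 = -1 + K**2)
Z(g) = 15 + 2*g**2 (Z(g) = (g**2 + g*g) + (-1 + (-4)**2) = (g**2 + g**2) + (-1 + 16) = 2*g**2 + 15 = 15 + 2*g**2)
(-37 + Z(2))*k = (-37 + (15 + 2*2**2))*956 = (-37 + (15 + 2*4))*956 = (-37 + (15 + 8))*956 = (-37 + 23)*956 = -14*956 = -13384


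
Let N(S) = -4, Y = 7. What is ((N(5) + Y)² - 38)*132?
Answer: -3828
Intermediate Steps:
((N(5) + Y)² - 38)*132 = ((-4 + 7)² - 38)*132 = (3² - 38)*132 = (9 - 38)*132 = -29*132 = -3828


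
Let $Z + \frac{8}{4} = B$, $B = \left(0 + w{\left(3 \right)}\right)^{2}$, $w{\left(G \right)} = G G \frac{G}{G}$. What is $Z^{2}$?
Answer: $6241$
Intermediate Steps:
$w{\left(G \right)} = G^{2}$ ($w{\left(G \right)} = G^{2} \cdot 1 = G^{2}$)
$B = 81$ ($B = \left(0 + 3^{2}\right)^{2} = \left(0 + 9\right)^{2} = 9^{2} = 81$)
$Z = 79$ ($Z = -2 + 81 = 79$)
$Z^{2} = 79^{2} = 6241$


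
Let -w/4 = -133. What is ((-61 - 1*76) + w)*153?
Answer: 60435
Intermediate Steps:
w = 532 (w = -4*(-133) = 532)
((-61 - 1*76) + w)*153 = ((-61 - 1*76) + 532)*153 = ((-61 - 76) + 532)*153 = (-137 + 532)*153 = 395*153 = 60435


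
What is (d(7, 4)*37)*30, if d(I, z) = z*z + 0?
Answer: 17760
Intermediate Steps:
d(I, z) = z² (d(I, z) = z² + 0 = z²)
(d(7, 4)*37)*30 = (4²*37)*30 = (16*37)*30 = 592*30 = 17760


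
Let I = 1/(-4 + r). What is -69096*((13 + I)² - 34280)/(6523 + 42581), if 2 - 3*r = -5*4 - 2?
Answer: 1570986809/32736 ≈ 47990.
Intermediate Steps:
r = 8 (r = ⅔ - (-5*4 - 2)/3 = ⅔ - (-20 - 2)/3 = ⅔ - ⅓*(-22) = ⅔ + 22/3 = 8)
I = ¼ (I = 1/(-4 + 8) = 1/4 = ¼ ≈ 0.25000)
-69096*((13 + I)² - 34280)/(6523 + 42581) = -69096*((13 + ¼)² - 34280)/(6523 + 42581) = -69096/(49104/((53/4)² - 34280)) = -69096/(49104/(2809/16 - 34280)) = -69096/(49104/(-545671/16)) = -69096/(49104*(-16/545671)) = -69096/(-785664/545671) = -69096*(-545671/785664) = 1570986809/32736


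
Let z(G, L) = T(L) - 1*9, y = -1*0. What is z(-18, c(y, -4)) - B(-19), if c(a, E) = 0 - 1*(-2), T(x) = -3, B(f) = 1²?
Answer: -13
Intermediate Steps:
B(f) = 1
y = 0
c(a, E) = 2 (c(a, E) = 0 + 2 = 2)
z(G, L) = -12 (z(G, L) = -3 - 1*9 = -3 - 9 = -12)
z(-18, c(y, -4)) - B(-19) = -12 - 1*1 = -12 - 1 = -13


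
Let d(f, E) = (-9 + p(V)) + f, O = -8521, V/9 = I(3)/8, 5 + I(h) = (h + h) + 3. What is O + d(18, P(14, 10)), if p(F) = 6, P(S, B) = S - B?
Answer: -8506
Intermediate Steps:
I(h) = -2 + 2*h (I(h) = -5 + ((h + h) + 3) = -5 + (2*h + 3) = -5 + (3 + 2*h) = -2 + 2*h)
V = 9/2 (V = 9*((-2 + 2*3)/8) = 9*((-2 + 6)*(⅛)) = 9*(4*(⅛)) = 9*(½) = 9/2 ≈ 4.5000)
d(f, E) = -3 + f (d(f, E) = (-9 + 6) + f = -3 + f)
O + d(18, P(14, 10)) = -8521 + (-3 + 18) = -8521 + 15 = -8506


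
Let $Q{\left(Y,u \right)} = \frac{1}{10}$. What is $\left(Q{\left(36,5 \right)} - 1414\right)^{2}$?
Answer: $\frac{199911321}{100} \approx 1.9991 \cdot 10^{6}$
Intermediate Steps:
$Q{\left(Y,u \right)} = \frac{1}{10}$
$\left(Q{\left(36,5 \right)} - 1414\right)^{2} = \left(\frac{1}{10} - 1414\right)^{2} = \left(- \frac{14139}{10}\right)^{2} = \frac{199911321}{100}$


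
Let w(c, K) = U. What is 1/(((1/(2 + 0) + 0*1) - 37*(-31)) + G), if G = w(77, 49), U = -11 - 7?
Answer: 2/2259 ≈ 0.00088535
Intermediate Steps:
U = -18
w(c, K) = -18
G = -18
1/(((1/(2 + 0) + 0*1) - 37*(-31)) + G) = 1/(((1/(2 + 0) + 0*1) - 37*(-31)) - 18) = 1/(((1/2 + 0) + 1147) - 18) = 1/(((½ + 0) + 1147) - 18) = 1/((½ + 1147) - 18) = 1/(2295/2 - 18) = 1/(2259/2) = 2/2259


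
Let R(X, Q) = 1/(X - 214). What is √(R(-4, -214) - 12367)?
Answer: I*√587729526/218 ≈ 111.21*I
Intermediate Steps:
R(X, Q) = 1/(-214 + X)
√(R(-4, -214) - 12367) = √(1/(-214 - 4) - 12367) = √(1/(-218) - 12367) = √(-1/218 - 12367) = √(-2696007/218) = I*√587729526/218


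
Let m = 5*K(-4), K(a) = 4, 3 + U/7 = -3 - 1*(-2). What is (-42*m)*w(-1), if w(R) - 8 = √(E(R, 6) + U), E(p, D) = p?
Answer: -6720 - 840*I*√29 ≈ -6720.0 - 4523.5*I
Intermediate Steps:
U = -28 (U = -21 + 7*(-3 - 1*(-2)) = -21 + 7*(-3 + 2) = -21 + 7*(-1) = -21 - 7 = -28)
w(R) = 8 + √(-28 + R) (w(R) = 8 + √(R - 28) = 8 + √(-28 + R))
m = 20 (m = 5*4 = 20)
(-42*m)*w(-1) = (-42*20)*(8 + √(-28 - 1)) = -840*(8 + √(-29)) = -840*(8 + I*√29) = -6720 - 840*I*√29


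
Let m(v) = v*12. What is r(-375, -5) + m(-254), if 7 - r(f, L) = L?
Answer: -3036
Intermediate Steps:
r(f, L) = 7 - L
m(v) = 12*v
r(-375, -5) + m(-254) = (7 - 1*(-5)) + 12*(-254) = (7 + 5) - 3048 = 12 - 3048 = -3036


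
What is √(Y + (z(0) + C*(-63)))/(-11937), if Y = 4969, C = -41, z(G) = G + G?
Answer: -8*√118/11937 ≈ -0.0072801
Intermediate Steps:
z(G) = 2*G
√(Y + (z(0) + C*(-63)))/(-11937) = √(4969 + (2*0 - 41*(-63)))/(-11937) = √(4969 + (0 + 2583))*(-1/11937) = √(4969 + 2583)*(-1/11937) = √7552*(-1/11937) = (8*√118)*(-1/11937) = -8*√118/11937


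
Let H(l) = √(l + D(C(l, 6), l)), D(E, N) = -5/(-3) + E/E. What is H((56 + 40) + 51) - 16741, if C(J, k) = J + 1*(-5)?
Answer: -16741 + √1347/3 ≈ -16729.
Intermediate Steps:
C(J, k) = -5 + J (C(J, k) = J - 5 = -5 + J)
D(E, N) = 8/3 (D(E, N) = -5*(-⅓) + 1 = 5/3 + 1 = 8/3)
H(l) = √(8/3 + l) (H(l) = √(l + 8/3) = √(8/3 + l))
H((56 + 40) + 51) - 16741 = √(24 + 9*((56 + 40) + 51))/3 - 16741 = √(24 + 9*(96 + 51))/3 - 16741 = √(24 + 9*147)/3 - 16741 = √(24 + 1323)/3 - 16741 = √1347/3 - 16741 = -16741 + √1347/3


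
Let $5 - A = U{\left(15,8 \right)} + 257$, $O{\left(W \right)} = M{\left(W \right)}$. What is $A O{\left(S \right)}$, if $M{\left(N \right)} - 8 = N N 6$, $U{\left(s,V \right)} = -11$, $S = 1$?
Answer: $-3374$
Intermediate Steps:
$M{\left(N \right)} = 8 + 6 N^{2}$ ($M{\left(N \right)} = 8 + N N 6 = 8 + N^{2} \cdot 6 = 8 + 6 N^{2}$)
$O{\left(W \right)} = 8 + 6 W^{2}$
$A = -241$ ($A = 5 - \left(-11 + 257\right) = 5 - 246 = -241$)
$A O{\left(S \right)} = - 241 \left(8 + 6 \cdot 1^{2}\right) = - 241 \left(8 + 6 \cdot 1\right) = - 241 \left(8 + 6\right) = \left(-241\right) 14 = -3374$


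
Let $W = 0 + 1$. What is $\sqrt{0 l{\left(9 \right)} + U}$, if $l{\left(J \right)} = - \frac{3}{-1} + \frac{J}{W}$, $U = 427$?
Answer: $\sqrt{427} \approx 20.664$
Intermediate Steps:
$W = 1$
$l{\left(J \right)} = 3 + J$ ($l{\left(J \right)} = - \frac{3}{-1} + \frac{J}{1} = \left(-3\right) \left(-1\right) + J 1 = 3 + J$)
$\sqrt{0 l{\left(9 \right)} + U} = \sqrt{0 \left(3 + 9\right) + 427} = \sqrt{0 \cdot 12 + 427} = \sqrt{0 + 427} = \sqrt{427}$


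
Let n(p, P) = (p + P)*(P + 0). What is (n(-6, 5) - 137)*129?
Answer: -18318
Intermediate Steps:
n(p, P) = P*(P + p) (n(p, P) = (P + p)*P = P*(P + p))
(n(-6, 5) - 137)*129 = (5*(5 - 6) - 137)*129 = (5*(-1) - 137)*129 = (-5 - 137)*129 = -142*129 = -18318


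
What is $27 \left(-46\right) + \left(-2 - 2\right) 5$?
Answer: $-1262$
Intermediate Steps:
$27 \left(-46\right) + \left(-2 - 2\right) 5 = -1242 - 20 = -1262$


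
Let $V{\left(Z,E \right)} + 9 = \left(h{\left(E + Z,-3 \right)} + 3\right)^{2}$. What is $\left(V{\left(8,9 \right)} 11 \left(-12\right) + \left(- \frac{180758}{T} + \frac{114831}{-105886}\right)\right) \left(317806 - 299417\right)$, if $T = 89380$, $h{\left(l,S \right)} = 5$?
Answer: $- \frac{158004498133485794}{1183011335} \approx -1.3356 \cdot 10^{8}$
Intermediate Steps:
$V{\left(Z,E \right)} = 55$ ($V{\left(Z,E \right)} = -9 + \left(5 + 3\right)^{2} = -9 + 8^{2} = -9 + 64 = 55$)
$\left(V{\left(8,9 \right)} 11 \left(-12\right) + \left(- \frac{180758}{T} + \frac{114831}{-105886}\right)\right) \left(317806 - 299417\right) = \left(55 \cdot 11 \left(-12\right) + \left(- \frac{180758}{89380} + \frac{114831}{-105886}\right)\right) \left(317806 - 299417\right) = \left(605 \left(-12\right) + \left(\left(-180758\right) \frac{1}{89380} + 114831 \left(- \frac{1}{105886}\right)\right)\right) 18389 = \left(-7260 - \frac{3675417046}{1183011335}\right) 18389 = \left(- \frac{8592337709146}{1183011335}\right) 18389 = - \frac{158004498133485794}{1183011335}$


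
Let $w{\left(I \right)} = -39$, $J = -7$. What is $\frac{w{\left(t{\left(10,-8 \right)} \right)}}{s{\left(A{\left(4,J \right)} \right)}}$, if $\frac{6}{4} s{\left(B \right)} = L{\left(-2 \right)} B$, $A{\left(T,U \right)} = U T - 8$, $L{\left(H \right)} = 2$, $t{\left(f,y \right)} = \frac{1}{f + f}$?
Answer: $\frac{13}{16} \approx 0.8125$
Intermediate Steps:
$t{\left(f,y \right)} = \frac{1}{2 f}$
$A{\left(T,U \right)} = -8 + T U$ ($A{\left(T,U \right)} = T U - 8 = -8 + T U$)
$s{\left(B \right)} = \frac{4 B}{3}$ ($s{\left(B \right)} = \frac{2 \cdot 2 B}{3} = \frac{4 B}{3}$)
$\frac{w{\left(t{\left(10,-8 \right)} \right)}}{s{\left(A{\left(4,J \right)} \right)}} = - \frac{39}{\frac{4}{3} \left(-8 + 4 \left(-7\right)\right)} = - \frac{39}{\frac{4}{3} \left(-8 - 28\right)} = - \frac{39}{\frac{4}{3} \left(-36\right)} = - \frac{39}{-48} = \left(-39\right) \left(- \frac{1}{48}\right) = \frac{13}{16}$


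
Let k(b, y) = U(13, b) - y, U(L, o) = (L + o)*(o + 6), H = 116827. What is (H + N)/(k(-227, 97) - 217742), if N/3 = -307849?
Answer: 161344/34109 ≈ 4.7302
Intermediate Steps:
U(L, o) = (6 + o)*(L + o) (U(L, o) = (L + o)*(6 + o) = (6 + o)*(L + o))
N = -923547 (N = 3*(-307849) = -923547)
k(b, y) = 78 + b² - y + 19*b (k(b, y) = (b² + 6*13 + 6*b + 13*b) - y = (b² + 78 + 6*b + 13*b) - y = (78 + b² + 19*b) - y = 78 + b² - y + 19*b)
(H + N)/(k(-227, 97) - 217742) = (116827 - 923547)/((78 + (-227)² - 1*97 + 19*(-227)) - 217742) = -806720/((78 + 51529 - 97 - 4313) - 217742) = -806720/(47197 - 217742) = -806720/(-170545) = -806720*(-1/170545) = 161344/34109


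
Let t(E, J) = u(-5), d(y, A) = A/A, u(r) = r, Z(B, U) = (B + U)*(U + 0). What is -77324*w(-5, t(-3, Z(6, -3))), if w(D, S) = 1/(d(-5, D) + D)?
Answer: 19331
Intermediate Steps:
Z(B, U) = U*(B + U) (Z(B, U) = (B + U)*U = U*(B + U))
d(y, A) = 1
t(E, J) = -5
w(D, S) = 1/(1 + D)
-77324*w(-5, t(-3, Z(6, -3))) = -77324/(1 - 5) = -77324/(-4) = -77324*(-¼) = 19331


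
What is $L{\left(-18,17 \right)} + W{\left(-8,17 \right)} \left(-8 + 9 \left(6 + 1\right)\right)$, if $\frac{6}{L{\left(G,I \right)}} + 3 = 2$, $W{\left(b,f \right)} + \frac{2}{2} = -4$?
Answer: $-281$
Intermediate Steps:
$W{\left(b,f \right)} = -5$ ($W{\left(b,f \right)} = -1 - 4 = -5$)
$L{\left(G,I \right)} = -6$ ($L{\left(G,I \right)} = \frac{6}{-3 + 2} = \frac{6}{-1} = 6 \left(-1\right) = -6$)
$L{\left(-18,17 \right)} + W{\left(-8,17 \right)} \left(-8 + 9 \left(6 + 1\right)\right) = -6 - 5 \left(-8 + 9 \left(6 + 1\right)\right) = -6 - 5 \left(-8 + 9 \cdot 7\right) = -6 - 5 \left(-8 + 63\right) = -6 - 275 = -281$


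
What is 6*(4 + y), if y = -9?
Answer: -30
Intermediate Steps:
6*(4 + y) = 6*(4 - 9) = 6*(-5) = -30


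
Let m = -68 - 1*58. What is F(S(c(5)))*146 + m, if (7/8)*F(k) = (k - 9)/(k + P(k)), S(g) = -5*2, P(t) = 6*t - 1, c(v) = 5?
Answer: -40430/497 ≈ -81.348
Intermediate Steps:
P(t) = -1 + 6*t
S(g) = -10
F(k) = 8*(-9 + k)/(7*(-1 + 7*k)) (F(k) = 8*((k - 9)/(k + (-1 + 6*k)))/7 = 8*((-9 + k)/(-1 + 7*k))/7 = 8*(-9 + k)/(7*(-1 + 7*k)))
m = -126 (m = -68 - 58 = -126)
F(S(c(5)))*146 + m = (8*(-9 - 10)/(7*(-1 + 7*(-10))))*146 - 126 = ((8/7)*(-19)/(-1 - 70))*146 - 126 = ((8/7)*(-19)/(-71))*146 - 126 = ((8/7)*(-1/71)*(-19))*146 - 126 = (152/497)*146 - 126 = 22192/497 - 126 = -40430/497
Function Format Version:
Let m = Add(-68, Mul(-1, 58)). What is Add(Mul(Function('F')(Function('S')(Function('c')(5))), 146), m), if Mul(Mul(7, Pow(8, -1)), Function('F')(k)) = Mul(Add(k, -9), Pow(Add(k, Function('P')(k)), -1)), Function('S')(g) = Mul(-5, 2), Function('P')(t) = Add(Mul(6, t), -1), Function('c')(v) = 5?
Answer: Rational(-40430, 497) ≈ -81.348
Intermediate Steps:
Function('P')(t) = Add(-1, Mul(6, t))
Function('S')(g) = -10
Function('F')(k) = Mul(Rational(8, 7), Pow(Add(-1, Mul(7, k)), -1), Add(-9, k)) (Function('F')(k) = Mul(Rational(8, 7), Mul(Add(k, -9), Pow(Add(k, Add(-1, Mul(6, k))), -1))) = Mul(Rational(8, 7), Mul(Add(-9, k), Pow(Add(-1, Mul(7, k)), -1))) = Mul(Rational(8, 7), Mul(Pow(Add(-1, Mul(7, k)), -1), Add(-9, k))) = Mul(Rational(8, 7), Pow(Add(-1, Mul(7, k)), -1), Add(-9, k)))
m = -126 (m = Add(-68, -58) = -126)
Add(Mul(Function('F')(Function('S')(Function('c')(5))), 146), m) = Add(Mul(Mul(Rational(8, 7), Pow(Add(-1, Mul(7, -10)), -1), Add(-9, -10)), 146), -126) = Add(Mul(Mul(Rational(8, 7), Pow(Add(-1, -70), -1), -19), 146), -126) = Add(Mul(Mul(Rational(8, 7), Pow(-71, -1), -19), 146), -126) = Add(Mul(Mul(Rational(8, 7), Rational(-1, 71), -19), 146), -126) = Add(Mul(Rational(152, 497), 146), -126) = Add(Rational(22192, 497), -126) = Rational(-40430, 497)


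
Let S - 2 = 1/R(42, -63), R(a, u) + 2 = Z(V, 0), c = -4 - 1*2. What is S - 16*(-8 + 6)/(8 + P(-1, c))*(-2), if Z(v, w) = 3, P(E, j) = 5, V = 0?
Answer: -25/13 ≈ -1.9231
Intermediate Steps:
c = -6 (c = -4 - 2 = -6)
R(a, u) = 1 (R(a, u) = -2 + 3 = 1)
S = 3 (S = 2 + 1/1 = 2 + 1 = 3)
S - 16*(-8 + 6)/(8 + P(-1, c))*(-2) = 3 - 16*(-8 + 6)/(8 + 5)*(-2) = 3 - (-32)/13*(-2) = 3 - 16*(-2/13)*(-2) = 3 + (32/13)*(-2) = 3 - 64/13 = -25/13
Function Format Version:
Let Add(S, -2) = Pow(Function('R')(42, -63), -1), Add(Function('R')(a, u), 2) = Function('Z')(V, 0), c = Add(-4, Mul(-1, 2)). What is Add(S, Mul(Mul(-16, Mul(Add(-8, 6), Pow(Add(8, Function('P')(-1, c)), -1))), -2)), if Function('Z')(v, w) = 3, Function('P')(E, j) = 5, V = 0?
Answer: Rational(-25, 13) ≈ -1.9231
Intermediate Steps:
c = -6 (c = Add(-4, -2) = -6)
Function('R')(a, u) = 1 (Function('R')(a, u) = Add(-2, 3) = 1)
S = 3 (S = Add(2, Pow(1, -1)) = Add(2, 1) = 3)
Add(S, Mul(Mul(-16, Mul(Add(-8, 6), Pow(Add(8, Function('P')(-1, c)), -1))), -2)) = Add(3, Mul(Mul(-16, Mul(Add(-8, 6), Pow(Add(8, 5), -1))), -2)) = Add(3, Mul(Mul(-16, Mul(-2, Pow(13, -1))), -2)) = Add(3, Mul(Mul(-16, Mul(-2, Rational(1, 13))), -2)) = Add(3, Mul(Mul(-16, Rational(-2, 13)), -2)) = Add(3, Mul(Rational(32, 13), -2)) = Add(3, Rational(-64, 13)) = Rational(-25, 13)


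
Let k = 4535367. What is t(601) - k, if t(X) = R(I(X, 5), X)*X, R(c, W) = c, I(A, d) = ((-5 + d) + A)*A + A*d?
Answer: 214352439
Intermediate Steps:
I(A, d) = A*d + A*(-5 + A + d) (I(A, d) = (-5 + A + d)*A + A*d = A*(-5 + A + d) + A*d = A*d + A*(-5 + A + d))
t(X) = X**2*(5 + X) (t(X) = (X*(-5 + X + 2*5))*X = (X*(-5 + X + 10))*X = (X*(5 + X))*X = X**2*(5 + X))
t(601) - k = 601**2*(5 + 601) - 1*4535367 = 361201*606 - 4535367 = 218887806 - 4535367 = 214352439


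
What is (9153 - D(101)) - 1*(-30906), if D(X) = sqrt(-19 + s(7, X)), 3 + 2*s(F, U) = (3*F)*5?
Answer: 40059 - 4*sqrt(2) ≈ 40053.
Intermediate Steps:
s(F, U) = -3/2 + 15*F/2 (s(F, U) = -3/2 + ((3*F)*5)/2 = -3/2 + (15*F)/2 = -3/2 + 15*F/2)
D(X) = 4*sqrt(2) (D(X) = sqrt(-19 + (-3/2 + (15/2)*7)) = sqrt(-19 + (-3/2 + 105/2)) = sqrt(-19 + 51) = sqrt(32) = 4*sqrt(2))
(9153 - D(101)) - 1*(-30906) = (9153 - 4*sqrt(2)) - 1*(-30906) = (9153 - 4*sqrt(2)) + 30906 = 40059 - 4*sqrt(2)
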